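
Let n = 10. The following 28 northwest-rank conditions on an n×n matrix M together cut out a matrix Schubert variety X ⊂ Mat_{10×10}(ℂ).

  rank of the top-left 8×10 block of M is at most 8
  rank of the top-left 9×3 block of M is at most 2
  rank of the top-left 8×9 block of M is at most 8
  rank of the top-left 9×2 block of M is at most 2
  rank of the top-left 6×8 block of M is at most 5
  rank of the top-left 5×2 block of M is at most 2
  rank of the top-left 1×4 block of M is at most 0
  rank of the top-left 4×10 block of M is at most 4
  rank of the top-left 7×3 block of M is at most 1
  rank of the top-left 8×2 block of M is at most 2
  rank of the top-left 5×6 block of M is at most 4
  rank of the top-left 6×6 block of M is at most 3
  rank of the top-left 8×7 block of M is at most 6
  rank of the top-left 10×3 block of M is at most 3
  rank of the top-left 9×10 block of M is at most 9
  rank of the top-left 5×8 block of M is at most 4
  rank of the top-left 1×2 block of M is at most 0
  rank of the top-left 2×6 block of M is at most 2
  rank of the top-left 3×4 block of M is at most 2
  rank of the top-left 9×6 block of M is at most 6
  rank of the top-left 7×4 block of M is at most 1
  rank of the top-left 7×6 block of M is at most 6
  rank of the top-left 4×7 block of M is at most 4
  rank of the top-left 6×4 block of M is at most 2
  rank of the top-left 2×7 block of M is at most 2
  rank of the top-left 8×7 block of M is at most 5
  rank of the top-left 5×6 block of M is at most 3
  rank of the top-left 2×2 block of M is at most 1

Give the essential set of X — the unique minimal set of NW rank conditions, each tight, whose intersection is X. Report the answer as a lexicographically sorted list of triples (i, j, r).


The tightest implied rank at each (i,j), from the 28 conditions:

  row 1: 0  0  0  0  1  1  1  1  1  1
  row 2: 1  1  1  1  2  2  2  2  2  2
  row 3: 1  1  1  1  2  3  3  3  3  3
  row 4: 1  1  1  1  2  3  4  4  4  4
  row 5: 1  1  1  1  2  3  4  4  5  5
  row 6: 1  1  1  1  2  3  4  5  6  6
  row 7: 1  1  1  1  2  3  4  5  6  7
  row 8: 1  2  2  2  3  4  5  6  7  8
  row 9: 1  2  2  3  4  5  6  7  8  9
  row 10: 1  2  3  4  5  6  7  8  9  10

the unique w with this rank table is (5, 1, 6, 7, 9, 8, 10, 2, 4, 3).

ℓ(w)=21; the 4 essential cells (i,j,r):

[(1, 4, 0), (5, 8, 4), (7, 4, 1), (9, 3, 2)]


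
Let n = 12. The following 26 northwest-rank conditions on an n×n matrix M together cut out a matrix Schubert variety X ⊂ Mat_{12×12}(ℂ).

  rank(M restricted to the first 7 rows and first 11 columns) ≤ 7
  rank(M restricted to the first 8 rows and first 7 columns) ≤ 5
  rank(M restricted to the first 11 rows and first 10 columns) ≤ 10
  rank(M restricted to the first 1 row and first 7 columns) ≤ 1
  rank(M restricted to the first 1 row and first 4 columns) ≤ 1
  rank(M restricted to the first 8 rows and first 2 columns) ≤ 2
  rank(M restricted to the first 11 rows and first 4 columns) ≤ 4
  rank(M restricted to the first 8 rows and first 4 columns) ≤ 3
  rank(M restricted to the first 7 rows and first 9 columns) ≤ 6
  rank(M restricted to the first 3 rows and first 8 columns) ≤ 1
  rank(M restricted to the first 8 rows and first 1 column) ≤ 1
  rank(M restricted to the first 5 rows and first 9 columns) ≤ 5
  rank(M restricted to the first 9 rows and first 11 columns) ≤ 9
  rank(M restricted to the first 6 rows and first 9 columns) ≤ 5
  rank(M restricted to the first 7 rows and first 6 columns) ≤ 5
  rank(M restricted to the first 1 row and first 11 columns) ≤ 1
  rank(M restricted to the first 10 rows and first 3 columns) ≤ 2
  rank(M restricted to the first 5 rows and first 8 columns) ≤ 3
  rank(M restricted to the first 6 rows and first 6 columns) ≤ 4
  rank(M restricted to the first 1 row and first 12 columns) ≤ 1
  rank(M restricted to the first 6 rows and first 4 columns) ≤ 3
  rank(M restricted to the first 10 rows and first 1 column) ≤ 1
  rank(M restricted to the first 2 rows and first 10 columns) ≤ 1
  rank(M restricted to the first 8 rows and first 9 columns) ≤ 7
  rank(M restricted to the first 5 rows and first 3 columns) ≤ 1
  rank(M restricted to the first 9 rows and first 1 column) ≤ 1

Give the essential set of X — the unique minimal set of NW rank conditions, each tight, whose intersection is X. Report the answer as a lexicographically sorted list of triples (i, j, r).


Reconstructing r_w from the 26 given conditions:

  row 1: 1  1  1  1  1  1  1  1  1  1  1  1
  row 2: 1  1  1  1  1  1  1  1  1  1  2  2
  row 3: 1  1  1  1  1  1  1  1  2  2  3  3
  row 4: 1  1  1  2  2  2  2  2  3  3  4  4
  row 5: 1  1  1  2  3  3  3  3  4  4  5  5
  row 6: 1  2  2  3  4  4  4  4  5  5  6  6
  row 7: 1  2  2  3  4  5  5  5  6  6  7  7
  row 8: 1  2  2  3  4  5  5  6  7  7  8  8
  row 9: 1  2  2  3  4  5  6  7  8  8  9  9
  row 10: 1  2  2  3  4  5  6  7  8  9  10  10
  row 11: 1  2  3  4  5  6  7  8  9  10  11  11
  row 12: 1  2  3  4  5  6  7  8  9  10  11  12

the unique w with this rank table is (1, 11, 9, 4, 5, 2, 6, 8, 7, 10, 3, 12).

Fulton essential set (5 of the 25 Rothe cells):

[(2, 10, 1), (3, 8, 1), (5, 3, 1), (8, 7, 5), (10, 3, 2)]


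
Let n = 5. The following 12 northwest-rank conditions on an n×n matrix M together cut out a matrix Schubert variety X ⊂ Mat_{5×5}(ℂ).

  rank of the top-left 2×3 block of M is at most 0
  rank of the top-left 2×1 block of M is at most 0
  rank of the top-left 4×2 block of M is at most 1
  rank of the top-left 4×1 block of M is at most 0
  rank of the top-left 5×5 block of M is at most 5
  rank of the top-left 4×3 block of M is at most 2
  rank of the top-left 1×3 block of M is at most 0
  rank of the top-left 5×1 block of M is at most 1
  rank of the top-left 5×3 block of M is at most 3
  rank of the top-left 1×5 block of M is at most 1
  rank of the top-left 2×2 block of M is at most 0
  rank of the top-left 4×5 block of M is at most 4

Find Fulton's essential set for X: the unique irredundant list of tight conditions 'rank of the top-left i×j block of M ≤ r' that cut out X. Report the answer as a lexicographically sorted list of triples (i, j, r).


Reconstructing r_w from the 12 given conditions:

  R[1]: 0 | 0 | 0 | 1 | 1
  R[2]: 0 | 0 | 0 | 1 | 2
  R[3]: 0 | 1 | 1 | 2 | 3
  R[4]: 0 | 1 | 2 | 3 | 4
  R[5]: 1 | 2 | 3 | 4 | 5

giving w = (4, 5, 2, 3, 1) via Δ²R.

Fulton essential set (2 of the 8 Rothe cells):

[(2, 3, 0), (4, 1, 0)]


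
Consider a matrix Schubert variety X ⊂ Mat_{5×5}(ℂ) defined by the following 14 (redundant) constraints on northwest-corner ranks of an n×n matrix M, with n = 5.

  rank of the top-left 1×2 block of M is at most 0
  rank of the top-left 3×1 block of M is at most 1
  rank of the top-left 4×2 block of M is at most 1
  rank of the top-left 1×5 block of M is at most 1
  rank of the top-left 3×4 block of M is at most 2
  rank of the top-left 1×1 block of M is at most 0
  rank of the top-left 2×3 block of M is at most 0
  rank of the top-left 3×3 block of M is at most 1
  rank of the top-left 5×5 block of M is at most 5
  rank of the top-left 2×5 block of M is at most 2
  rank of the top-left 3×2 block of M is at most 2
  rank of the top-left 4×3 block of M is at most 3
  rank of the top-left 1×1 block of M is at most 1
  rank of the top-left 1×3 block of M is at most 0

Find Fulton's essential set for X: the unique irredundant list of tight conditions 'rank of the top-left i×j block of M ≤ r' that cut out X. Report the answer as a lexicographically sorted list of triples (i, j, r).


Propagating the 14 rank bounds to every northwest block:

  row 1: 0 0 0 1 1
  row 2: 0 0 0 1 2
  row 3: 1 1 1 2 3
  row 4: 1 1 2 3 4
  row 5: 1 2 3 4 5

second differences of R give the permutation w = (4, 5, 1, 3, 2).

Rothe diagram D(w) (7 cells), 2 SE-corners (essential conditions):

[(2, 3, 0), (4, 2, 1)]


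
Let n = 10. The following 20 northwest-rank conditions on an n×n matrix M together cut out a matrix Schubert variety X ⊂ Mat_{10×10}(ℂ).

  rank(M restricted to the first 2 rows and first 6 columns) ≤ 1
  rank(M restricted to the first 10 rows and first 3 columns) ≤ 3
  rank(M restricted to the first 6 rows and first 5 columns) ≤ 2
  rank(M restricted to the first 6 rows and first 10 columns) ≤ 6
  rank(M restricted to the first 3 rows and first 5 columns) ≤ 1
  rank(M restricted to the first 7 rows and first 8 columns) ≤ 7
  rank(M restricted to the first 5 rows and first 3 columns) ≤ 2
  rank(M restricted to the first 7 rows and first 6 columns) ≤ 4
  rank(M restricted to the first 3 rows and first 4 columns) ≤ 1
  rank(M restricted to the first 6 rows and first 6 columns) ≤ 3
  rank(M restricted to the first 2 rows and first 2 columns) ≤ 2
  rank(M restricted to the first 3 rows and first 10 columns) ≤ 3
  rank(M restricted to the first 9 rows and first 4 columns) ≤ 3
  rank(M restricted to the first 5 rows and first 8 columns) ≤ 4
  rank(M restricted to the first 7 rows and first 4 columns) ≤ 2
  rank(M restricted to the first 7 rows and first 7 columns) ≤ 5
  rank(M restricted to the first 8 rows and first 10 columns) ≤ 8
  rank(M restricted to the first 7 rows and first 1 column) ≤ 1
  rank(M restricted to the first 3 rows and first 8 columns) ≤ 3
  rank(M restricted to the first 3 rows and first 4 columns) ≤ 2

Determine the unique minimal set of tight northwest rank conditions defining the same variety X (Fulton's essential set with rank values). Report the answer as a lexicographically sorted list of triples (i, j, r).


Recovering R(i,j) via the rank-extension bound from the 20 conditions:

  1  1  1  1  1  1  1  1  1  1
  1  1  1  1  1  1  2  2  2  2
  1  1  1  1  1  2  3  3  3  3
  1  2  2  2  2  3  4  4  4  4
  1  2  2  2  2  3  4  4  5  5
  1  2  2  2  2  3  4  5  6  6
  1  2  2  2  3  4  5  6  7  7
  1  2  3  3  4  5  6  7  8  8
  1  2  3  3  4  5  6  7  8  9
  1  2  3  4  5  6  7  8  9  10

second differences of R give the permutation w = (1, 7, 6, 2, 9, 8, 5, 3, 10, 4).

6 SE-corners of the 19-cell Rothe diagram give Ess(w):

[(2, 6, 1), (3, 5, 1), (5, 8, 4), (6, 5, 2), (7, 4, 2), (9, 4, 3)]


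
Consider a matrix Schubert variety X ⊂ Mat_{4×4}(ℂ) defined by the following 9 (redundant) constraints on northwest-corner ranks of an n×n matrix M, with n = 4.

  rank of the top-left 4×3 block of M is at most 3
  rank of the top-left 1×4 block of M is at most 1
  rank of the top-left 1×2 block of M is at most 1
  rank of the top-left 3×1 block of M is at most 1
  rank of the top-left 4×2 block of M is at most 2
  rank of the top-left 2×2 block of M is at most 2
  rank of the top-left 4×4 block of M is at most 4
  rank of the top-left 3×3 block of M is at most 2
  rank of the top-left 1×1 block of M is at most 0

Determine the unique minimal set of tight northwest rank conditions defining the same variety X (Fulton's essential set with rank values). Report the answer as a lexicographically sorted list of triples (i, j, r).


Recovering R(i,j) via the rank-extension bound from the 9 conditions:

  row 1: 0 | 1 | 1 | 1
  row 2: 1 | 2 | 2 | 2
  row 3: 1 | 2 | 2 | 3
  row 4: 1 | 2 | 3 | 4

reading off 1-entries of Δ²R: w = (2, 1, 4, 3).

D(w) has 2 cells with 2 SE-corners; essential set:

[(1, 1, 0), (3, 3, 2)]


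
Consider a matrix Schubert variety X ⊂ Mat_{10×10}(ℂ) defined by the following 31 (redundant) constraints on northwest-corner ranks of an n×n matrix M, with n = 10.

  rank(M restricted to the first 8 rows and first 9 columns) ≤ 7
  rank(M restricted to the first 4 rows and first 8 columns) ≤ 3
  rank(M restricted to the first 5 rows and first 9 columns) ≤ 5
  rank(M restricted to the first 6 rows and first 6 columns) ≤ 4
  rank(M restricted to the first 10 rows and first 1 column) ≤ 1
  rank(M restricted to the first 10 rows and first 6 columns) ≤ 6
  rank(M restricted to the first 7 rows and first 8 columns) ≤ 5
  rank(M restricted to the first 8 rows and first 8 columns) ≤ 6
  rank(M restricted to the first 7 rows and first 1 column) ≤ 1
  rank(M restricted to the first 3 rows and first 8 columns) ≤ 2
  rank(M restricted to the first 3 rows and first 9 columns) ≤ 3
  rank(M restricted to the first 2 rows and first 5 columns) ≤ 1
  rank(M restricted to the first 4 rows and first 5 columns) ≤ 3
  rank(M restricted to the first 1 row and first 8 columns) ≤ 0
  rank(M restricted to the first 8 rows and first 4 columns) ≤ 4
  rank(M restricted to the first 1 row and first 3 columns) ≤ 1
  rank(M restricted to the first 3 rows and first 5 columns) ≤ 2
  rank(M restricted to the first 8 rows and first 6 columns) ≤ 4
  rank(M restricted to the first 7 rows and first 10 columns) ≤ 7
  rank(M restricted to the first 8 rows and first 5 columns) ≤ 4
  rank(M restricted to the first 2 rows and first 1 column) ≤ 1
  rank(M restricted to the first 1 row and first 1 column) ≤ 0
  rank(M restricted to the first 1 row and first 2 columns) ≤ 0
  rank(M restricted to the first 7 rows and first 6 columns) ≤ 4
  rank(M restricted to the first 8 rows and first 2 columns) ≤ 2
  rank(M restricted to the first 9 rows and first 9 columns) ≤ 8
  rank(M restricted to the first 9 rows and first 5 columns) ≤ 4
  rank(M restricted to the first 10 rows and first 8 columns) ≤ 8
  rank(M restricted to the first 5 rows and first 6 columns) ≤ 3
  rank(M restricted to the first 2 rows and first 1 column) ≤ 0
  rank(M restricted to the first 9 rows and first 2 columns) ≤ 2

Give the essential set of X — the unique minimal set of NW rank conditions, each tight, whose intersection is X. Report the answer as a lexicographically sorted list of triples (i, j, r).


The tightest implied rank at each (i,j), from the 31 conditions:

  row 1: 0 | 0 | 0 | 0 | 0 | 0 | 0 | 0 | 1 | 1
  row 2: 0 | 1 | 1 | 1 | 1 | 1 | 1 | 1 | 2 | 2
  row 3: 1 | 2 | 2 | 2 | 2 | 2 | 2 | 2 | 3 | 3
  row 4: 1 | 2 | 3 | 3 | 3 | 3 | 3 | 3 | 4 | 4
  row 5: 1 | 2 | 3 | 3 | 3 | 3 | 4 | 4 | 5 | 5
  row 6: 1 | 2 | 3 | 4 | 4 | 4 | 5 | 5 | 6 | 6
  row 7: 1 | 2 | 3 | 4 | 4 | 4 | 5 | 5 | 6 | 7
  row 8: 1 | 2 | 3 | 4 | 4 | 4 | 5 | 6 | 7 | 8
  row 9: 1 | 2 | 3 | 4 | 4 | 5 | 6 | 7 | 8 | 9
  row 10: 1 | 2 | 3 | 4 | 5 | 6 | 7 | 8 | 9 | 10

hence w(1..10) = (9, 2, 1, 3, 7, 4, 10, 8, 6, 5).

6 SE-corners of the 18-cell Rothe diagram give Ess(w):

[(1, 8, 0), (2, 1, 0), (5, 6, 3), (7, 8, 5), (8, 6, 4), (9, 5, 4)]


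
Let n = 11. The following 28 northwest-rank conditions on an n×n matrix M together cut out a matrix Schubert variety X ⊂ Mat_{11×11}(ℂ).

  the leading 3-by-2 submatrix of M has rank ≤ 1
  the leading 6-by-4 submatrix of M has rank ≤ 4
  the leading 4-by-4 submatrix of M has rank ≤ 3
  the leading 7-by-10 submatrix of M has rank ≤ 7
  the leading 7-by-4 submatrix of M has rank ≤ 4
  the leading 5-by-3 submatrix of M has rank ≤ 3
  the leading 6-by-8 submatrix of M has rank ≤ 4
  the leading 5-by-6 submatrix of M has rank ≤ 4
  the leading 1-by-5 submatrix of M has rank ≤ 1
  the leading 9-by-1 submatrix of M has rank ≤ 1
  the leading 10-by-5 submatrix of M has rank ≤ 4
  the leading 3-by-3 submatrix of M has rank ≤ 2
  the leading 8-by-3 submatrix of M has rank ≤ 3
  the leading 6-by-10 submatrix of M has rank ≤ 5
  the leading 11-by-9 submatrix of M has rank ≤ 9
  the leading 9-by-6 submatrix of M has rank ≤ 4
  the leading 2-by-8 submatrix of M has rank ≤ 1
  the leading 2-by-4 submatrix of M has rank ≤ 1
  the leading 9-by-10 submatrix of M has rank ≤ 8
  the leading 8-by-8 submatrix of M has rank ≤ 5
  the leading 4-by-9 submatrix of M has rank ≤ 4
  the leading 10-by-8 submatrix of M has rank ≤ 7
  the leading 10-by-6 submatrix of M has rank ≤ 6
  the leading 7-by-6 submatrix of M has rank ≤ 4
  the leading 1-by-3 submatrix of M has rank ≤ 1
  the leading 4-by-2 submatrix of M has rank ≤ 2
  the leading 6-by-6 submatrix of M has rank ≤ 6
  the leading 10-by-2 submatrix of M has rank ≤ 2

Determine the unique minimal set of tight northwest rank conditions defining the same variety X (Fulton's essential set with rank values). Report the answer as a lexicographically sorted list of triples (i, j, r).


Recovering R(i,j) via the rank-extension bound from the 28 conditions:

  i=1: 1 | 1 | 1 | 1 | 1 | 1 | 1 | 1 | 1 | 1 | 1
  i=2: 1 | 1 | 1 | 1 | 1 | 1 | 1 | 1 | 2 | 2 | 2
  i=3: 1 | 1 | 2 | 2 | 2 | 2 | 2 | 2 | 3 | 3 | 3
  i=4: 1 | 2 | 3 | 3 | 3 | 3 | 3 | 3 | 4 | 4 | 4
  i=5: 1 | 2 | 3 | 4 | 4 | 4 | 4 | 4 | 5 | 5 | 5
  i=6: 1 | 2 | 3 | 4 | 4 | 4 | 4 | 4 | 5 | 5 | 6
  i=7: 1 | 2 | 3 | 4 | 4 | 4 | 5 | 5 | 6 | 6 | 7
  i=8: 1 | 2 | 3 | 4 | 4 | 4 | 5 | 5 | 6 | 7 | 8
  i=9: 1 | 2 | 3 | 4 | 4 | 4 | 5 | 6 | 7 | 8 | 9
  i=10: 1 | 2 | 3 | 4 | 4 | 5 | 6 | 7 | 8 | 9 | 10
  i=11: 1 | 2 | 3 | 4 | 5 | 6 | 7 | 8 | 9 | 10 | 11

reading off 1-entries of Δ²R: w = (1, 9, 3, 2, 4, 11, 7, 10, 8, 6, 5).

D(w) has 21 cells with 7 SE-corners; essential set:

[(2, 8, 1), (3, 2, 1), (6, 8, 4), (6, 10, 5), (8, 8, 5), (9, 6, 4), (10, 5, 4)]


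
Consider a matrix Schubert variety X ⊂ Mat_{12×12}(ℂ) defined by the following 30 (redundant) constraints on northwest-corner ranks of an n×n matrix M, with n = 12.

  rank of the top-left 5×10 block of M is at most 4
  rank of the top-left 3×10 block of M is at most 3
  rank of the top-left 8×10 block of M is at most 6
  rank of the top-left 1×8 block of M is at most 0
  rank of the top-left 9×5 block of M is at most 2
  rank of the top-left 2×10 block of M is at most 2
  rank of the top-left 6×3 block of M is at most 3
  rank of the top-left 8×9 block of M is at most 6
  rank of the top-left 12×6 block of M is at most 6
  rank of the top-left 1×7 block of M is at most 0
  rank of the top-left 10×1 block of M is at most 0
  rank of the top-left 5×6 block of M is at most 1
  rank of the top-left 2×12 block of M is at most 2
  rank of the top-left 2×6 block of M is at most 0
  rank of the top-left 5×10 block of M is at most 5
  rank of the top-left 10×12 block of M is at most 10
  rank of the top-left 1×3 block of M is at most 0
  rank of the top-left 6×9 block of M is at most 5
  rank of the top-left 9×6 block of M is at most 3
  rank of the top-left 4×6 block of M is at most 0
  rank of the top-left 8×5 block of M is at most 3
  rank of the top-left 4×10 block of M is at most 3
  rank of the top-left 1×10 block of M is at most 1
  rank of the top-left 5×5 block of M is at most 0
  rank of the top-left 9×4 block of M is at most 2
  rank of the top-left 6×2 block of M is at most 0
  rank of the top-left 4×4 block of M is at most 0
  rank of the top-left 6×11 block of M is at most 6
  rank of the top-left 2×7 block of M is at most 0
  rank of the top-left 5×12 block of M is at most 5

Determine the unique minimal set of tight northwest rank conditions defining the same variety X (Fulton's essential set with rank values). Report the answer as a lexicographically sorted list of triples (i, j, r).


Rank table r_w(12×12) implied by the 30 constraints:

  row 1: 0  0  0  0  0  0  0  0  1  1  1  1
  row 2: 0  0  0  0  0  0  0  1  2  2  2  2
  row 3: 0  0  0  0  0  0  1  2  3  3  3  3
  row 4: 0  0  0  0  0  0  1  2  3  3  4  4
  row 5: 0  0  0  0  0  1  2  3  4  4  5  5
  row 6: 0  0  1  1  1  2  3  4  5  5  6  6
  row 7: 0  1  2  2  2  3  4  5  6  6  7  7
  row 8: 0  1  2  2  2  3  4  5  6  6  7  8
  row 9: 0  1  2  2  2  3  4  5  6  7  8  9
  row 10: 0  1  2  3  3  4  5  6  7  8  9  10
  row 11: 1  2  3  4  4  5  6  7  8  9  10  11
  row 12: 1  2  3  4  5  6  7  8  9  10  11  12

the unique w with this rank table is (9, 8, 7, 11, 6, 3, 2, 12, 10, 4, 1, 5).

|D(w)|=44, |Ess(w)|=9:

[(1, 8, 0), (2, 7, 0), (4, 6, 0), (4, 10, 3), (5, 5, 0), (6, 2, 0), (8, 10, 6), (9, 5, 2), (10, 1, 0)]


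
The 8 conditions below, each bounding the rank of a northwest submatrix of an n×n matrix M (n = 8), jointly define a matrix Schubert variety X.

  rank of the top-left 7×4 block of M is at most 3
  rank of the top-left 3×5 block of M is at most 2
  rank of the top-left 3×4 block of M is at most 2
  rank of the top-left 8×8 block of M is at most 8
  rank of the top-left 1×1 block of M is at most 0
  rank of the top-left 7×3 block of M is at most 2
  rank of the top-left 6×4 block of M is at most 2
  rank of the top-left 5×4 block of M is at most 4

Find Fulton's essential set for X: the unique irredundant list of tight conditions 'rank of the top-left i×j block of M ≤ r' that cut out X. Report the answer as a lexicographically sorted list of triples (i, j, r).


The tightest implied rank at each (i,j), from the 8 conditions:

  0, 1, 1, 1, 1, 1, 1, 1
  1, 2, 2, 2, 2, 2, 2, 2
  1, 2, 2, 2, 2, 3, 3, 3
  1, 2, 2, 2, 3, 4, 4, 4
  1, 2, 2, 2, 3, 4, 5, 5
  1, 2, 2, 2, 3, 4, 5, 6
  1, 2, 2, 3, 4, 5, 6, 7
  1, 2, 3, 4, 5, 6, 7, 8

hence w(1..8) = (2, 1, 6, 5, 7, 8, 4, 3).

D(w) has 11 cells with 4 SE-corners; essential set:

[(1, 1, 0), (3, 5, 2), (6, 4, 2), (7, 3, 2)]


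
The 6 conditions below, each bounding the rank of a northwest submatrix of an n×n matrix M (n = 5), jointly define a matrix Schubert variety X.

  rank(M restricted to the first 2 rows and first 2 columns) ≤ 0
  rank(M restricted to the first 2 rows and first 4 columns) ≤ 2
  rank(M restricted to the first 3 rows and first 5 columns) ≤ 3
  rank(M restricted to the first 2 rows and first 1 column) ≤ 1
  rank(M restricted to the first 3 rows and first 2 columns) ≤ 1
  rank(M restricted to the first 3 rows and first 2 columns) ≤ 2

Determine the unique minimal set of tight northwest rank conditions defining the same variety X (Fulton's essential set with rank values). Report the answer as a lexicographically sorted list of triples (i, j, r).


Propagating the 6 rank bounds to every northwest block:

  i=1: 0 0 1 1 1
  i=2: 0 0 1 2 2
  i=3: 1 1 2 3 3
  i=4: 1 2 3 4 4
  i=5: 1 2 3 4 5

so w = (3, 4, 1, 2, 5).

|D(w)|=4, |Ess(w)|=1:

[(2, 2, 0)]


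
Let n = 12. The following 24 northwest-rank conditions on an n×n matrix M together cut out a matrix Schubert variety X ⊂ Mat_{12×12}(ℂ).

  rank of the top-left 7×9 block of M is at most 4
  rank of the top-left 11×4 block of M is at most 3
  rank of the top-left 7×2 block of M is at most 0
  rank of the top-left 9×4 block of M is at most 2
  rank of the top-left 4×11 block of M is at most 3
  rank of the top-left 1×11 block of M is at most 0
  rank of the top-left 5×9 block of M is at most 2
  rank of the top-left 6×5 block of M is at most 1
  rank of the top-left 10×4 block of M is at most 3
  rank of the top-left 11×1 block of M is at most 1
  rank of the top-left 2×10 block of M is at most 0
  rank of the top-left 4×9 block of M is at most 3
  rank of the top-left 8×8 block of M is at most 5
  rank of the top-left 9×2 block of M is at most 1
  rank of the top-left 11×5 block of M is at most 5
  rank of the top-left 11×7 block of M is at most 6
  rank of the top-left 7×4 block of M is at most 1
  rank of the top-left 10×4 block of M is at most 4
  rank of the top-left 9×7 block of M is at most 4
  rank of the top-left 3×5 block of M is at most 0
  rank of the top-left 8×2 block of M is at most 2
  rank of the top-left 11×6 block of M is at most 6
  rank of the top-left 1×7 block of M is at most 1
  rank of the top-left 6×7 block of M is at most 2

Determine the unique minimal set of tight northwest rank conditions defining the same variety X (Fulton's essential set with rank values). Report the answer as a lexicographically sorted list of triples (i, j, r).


Propagating the 24 rank bounds to every northwest block:

  R[1]: 0, 0, 0, 0, 0, 0, 0, 0, 0, 0, 0, 1
  R[2]: 0, 0, 0, 0, 0, 0, 0, 0, 0, 0, 1, 2
  R[3]: 0, 0, 0, 0, 0, 1, 1, 1, 1, 1, 2, 3
  R[4]: 0, 0, 1, 1, 1, 2, 2, 2, 2, 2, 3, 4
  R[5]: 0, 0, 1, 1, 1, 2, 2, 2, 2, 3, 4, 5
  R[6]: 0, 0, 1, 1, 1, 2, 2, 3, 3, 4, 5, 6
  R[7]: 0, 0, 1, 1, 2, 3, 3, 4, 4, 5, 6, 7
  R[8]: 1, 1, 2, 2, 3, 4, 4, 5, 5, 6, 7, 8
  R[9]: 1, 1, 2, 2, 3, 4, 4, 5, 6, 7, 8, 9
  R[10]: 1, 2, 3, 3, 4, 5, 5, 6, 7, 8, 9, 10
  R[11]: 1, 2, 3, 3, 4, 5, 6, 7, 8, 9, 10, 11
  R[12]: 1, 2, 3, 4, 5, 6, 7, 8, 9, 10, 11, 12

giving w = (12, 11, 6, 3, 10, 8, 5, 1, 9, 2, 7, 4) via Δ²R.

Fulton essential set (12 of the 47 Rothe cells):

[(1, 11, 0), (2, 10, 0), (3, 5, 0), (5, 9, 2), (6, 5, 1), (6, 7, 2), (7, 2, 0), (7, 4, 1), (9, 2, 1), (9, 4, 2), (9, 7, 4), (11, 4, 3)]


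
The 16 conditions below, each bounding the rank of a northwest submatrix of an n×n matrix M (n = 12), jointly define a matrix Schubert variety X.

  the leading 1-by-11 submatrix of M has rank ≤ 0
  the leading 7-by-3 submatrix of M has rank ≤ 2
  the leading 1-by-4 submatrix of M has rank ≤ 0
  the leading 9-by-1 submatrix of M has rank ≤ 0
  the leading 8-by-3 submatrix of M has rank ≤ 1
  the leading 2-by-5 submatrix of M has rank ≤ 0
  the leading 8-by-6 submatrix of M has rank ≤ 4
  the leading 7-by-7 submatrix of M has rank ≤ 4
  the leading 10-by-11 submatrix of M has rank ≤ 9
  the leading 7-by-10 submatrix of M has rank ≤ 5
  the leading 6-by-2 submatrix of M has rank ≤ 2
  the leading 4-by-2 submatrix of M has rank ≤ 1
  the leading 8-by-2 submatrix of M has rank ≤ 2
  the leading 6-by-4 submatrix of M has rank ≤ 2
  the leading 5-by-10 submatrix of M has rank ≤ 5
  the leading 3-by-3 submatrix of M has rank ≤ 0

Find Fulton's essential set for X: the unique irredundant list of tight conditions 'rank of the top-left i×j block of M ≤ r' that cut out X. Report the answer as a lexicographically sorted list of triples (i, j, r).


Computing R[i][j] = min implied NW-rank bound (n=12, 16 conditions):

  R[1]: 0 0 0 0 0 0 0 0 0 0 0 1
  R[2]: 0 0 0 0 0 1 1 1 1 1 1 2
  R[3]: 0 0 0 1 1 2 2 2 2 2 2 3
  R[4]: 0 1 1 2 2 3 3 3 3 3 3 4
  R[5]: 0 1 1 2 3 4 4 4 4 4 4 5
  R[6]: 0 1 1 2 3 4 4 5 5 5 5 6
  R[7]: 0 1 1 2 3 4 4 5 5 5 6 7
  R[8]: 0 1 1 2 3 4 5 6 6 6 7 8
  R[9]: 0 1 2 3 4 5 6 7 7 7 8 9
  R[10]: 1 2 3 4 5 6 7 8 8 8 9 10
  R[11]: 1 2 3 4 5 6 7 8 9 9 10 11
  R[12]: 1 2 3 4 5 6 7 8 9 10 11 12

the unique w with this rank table is (12, 6, 4, 2, 5, 8, 11, 7, 3, 1, 9, 10).

D(w) has 33 cells with 7 SE-corners; essential set:

[(1, 11, 0), (2, 5, 0), (3, 3, 0), (7, 7, 4), (7, 10, 5), (8, 3, 1), (9, 1, 0)]


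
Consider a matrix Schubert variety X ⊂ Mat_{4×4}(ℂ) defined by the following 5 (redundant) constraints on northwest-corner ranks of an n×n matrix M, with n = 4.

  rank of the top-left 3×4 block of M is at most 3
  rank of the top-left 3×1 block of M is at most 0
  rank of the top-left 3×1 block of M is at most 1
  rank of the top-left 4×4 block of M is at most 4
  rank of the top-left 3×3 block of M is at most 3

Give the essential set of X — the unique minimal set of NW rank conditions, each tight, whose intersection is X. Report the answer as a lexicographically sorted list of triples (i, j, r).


Rank table r_w(4×4) implied by the 5 constraints:

  R[1]: 0 | 1 | 1 | 1
  R[2]: 0 | 1 | 2 | 2
  R[3]: 0 | 1 | 2 | 3
  R[4]: 1 | 2 | 3 | 4

second differences of R give the permutation w = (2, 3, 4, 1).

Fulton essential set (1 of the 3 Rothe cells):

[(3, 1, 0)]


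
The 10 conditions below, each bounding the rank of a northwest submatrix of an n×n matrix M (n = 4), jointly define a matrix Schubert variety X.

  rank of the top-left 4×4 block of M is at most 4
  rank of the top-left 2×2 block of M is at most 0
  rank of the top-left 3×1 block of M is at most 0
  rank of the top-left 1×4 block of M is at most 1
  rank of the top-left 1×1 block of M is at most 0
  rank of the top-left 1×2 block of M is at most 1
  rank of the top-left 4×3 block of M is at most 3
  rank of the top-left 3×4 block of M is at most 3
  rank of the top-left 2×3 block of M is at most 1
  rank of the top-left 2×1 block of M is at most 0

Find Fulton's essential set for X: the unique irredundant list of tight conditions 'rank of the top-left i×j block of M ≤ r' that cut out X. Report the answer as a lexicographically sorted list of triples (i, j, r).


Propagating the 10 rank bounds to every northwest block:

  row 1: 0  0  1  1
  row 2: 0  0  1  2
  row 3: 0  1  2  3
  row 4: 1  2  3  4

hence w(1..4) = (3, 4, 2, 1).

D(w) has 5 cells with 2 SE-corners; essential set:

[(2, 2, 0), (3, 1, 0)]


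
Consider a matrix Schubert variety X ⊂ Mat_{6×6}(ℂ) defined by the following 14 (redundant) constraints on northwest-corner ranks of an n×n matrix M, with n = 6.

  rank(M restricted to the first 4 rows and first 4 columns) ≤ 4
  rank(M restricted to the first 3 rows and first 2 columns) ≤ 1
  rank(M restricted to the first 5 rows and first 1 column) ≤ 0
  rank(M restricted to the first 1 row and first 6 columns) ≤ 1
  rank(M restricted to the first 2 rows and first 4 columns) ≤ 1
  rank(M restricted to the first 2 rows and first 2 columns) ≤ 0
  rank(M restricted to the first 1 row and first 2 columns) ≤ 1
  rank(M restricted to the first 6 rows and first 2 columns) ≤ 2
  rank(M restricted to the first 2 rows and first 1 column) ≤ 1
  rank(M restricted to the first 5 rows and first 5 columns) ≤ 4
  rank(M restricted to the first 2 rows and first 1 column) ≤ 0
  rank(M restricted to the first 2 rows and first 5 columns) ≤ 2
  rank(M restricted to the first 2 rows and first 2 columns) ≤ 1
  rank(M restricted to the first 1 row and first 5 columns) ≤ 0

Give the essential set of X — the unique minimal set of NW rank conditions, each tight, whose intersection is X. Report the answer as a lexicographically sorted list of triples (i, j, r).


Rank table r_w(6×6) implied by the 14 constraints:

  row 1: 0 0 0 0 0 1
  row 2: 0 0 1 1 1 2
  row 3: 0 1 2 2 2 3
  row 4: 0 1 2 3 3 4
  row 5: 0 1 2 3 4 5
  row 6: 1 2 3 4 5 6

hence w(1..6) = (6, 3, 2, 4, 5, 1).

D(w) has 10 cells with 3 SE-corners; essential set:

[(1, 5, 0), (2, 2, 0), (5, 1, 0)]


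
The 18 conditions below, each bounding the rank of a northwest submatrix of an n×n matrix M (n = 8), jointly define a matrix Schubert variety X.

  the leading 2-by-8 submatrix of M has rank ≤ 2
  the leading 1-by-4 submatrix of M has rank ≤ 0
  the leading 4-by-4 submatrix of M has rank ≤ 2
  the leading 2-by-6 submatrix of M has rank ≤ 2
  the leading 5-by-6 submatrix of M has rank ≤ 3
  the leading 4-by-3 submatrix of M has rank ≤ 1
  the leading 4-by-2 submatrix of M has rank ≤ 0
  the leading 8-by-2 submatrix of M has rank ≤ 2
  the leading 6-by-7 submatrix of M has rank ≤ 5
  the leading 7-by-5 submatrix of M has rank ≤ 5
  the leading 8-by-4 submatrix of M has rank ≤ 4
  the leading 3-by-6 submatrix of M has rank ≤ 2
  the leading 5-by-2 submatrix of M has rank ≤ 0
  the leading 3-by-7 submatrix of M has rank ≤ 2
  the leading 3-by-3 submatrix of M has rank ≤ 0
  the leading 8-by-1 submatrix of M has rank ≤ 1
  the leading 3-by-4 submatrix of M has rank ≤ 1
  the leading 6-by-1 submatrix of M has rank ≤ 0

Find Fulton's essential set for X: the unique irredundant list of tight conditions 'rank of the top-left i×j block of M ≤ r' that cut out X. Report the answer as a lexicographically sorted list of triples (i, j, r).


Computing R[i][j] = min implied NW-rank bound (n=8, 18 conditions):

  R[1]: 0 | 0 | 0 | 0 | 1 | 1 | 1 | 1
  R[2]: 0 | 0 | 0 | 1 | 2 | 2 | 2 | 2
  R[3]: 0 | 0 | 0 | 1 | 2 | 2 | 2 | 3
  R[4]: 0 | 0 | 1 | 2 | 3 | 3 | 3 | 4
  R[5]: 0 | 0 | 1 | 2 | 3 | 3 | 4 | 5
  R[6]: 0 | 1 | 2 | 3 | 4 | 4 | 5 | 6
  R[7]: 1 | 2 | 3 | 4 | 5 | 5 | 6 | 7
  R[8]: 1 | 2 | 3 | 4 | 5 | 6 | 7 | 8

giving w = (5, 4, 8, 3, 7, 2, 1, 6) via Δ²R.

|D(w)|=18, |Ess(w)|=6:

[(1, 4, 0), (3, 3, 0), (3, 7, 2), (5, 2, 0), (5, 6, 3), (6, 1, 0)]


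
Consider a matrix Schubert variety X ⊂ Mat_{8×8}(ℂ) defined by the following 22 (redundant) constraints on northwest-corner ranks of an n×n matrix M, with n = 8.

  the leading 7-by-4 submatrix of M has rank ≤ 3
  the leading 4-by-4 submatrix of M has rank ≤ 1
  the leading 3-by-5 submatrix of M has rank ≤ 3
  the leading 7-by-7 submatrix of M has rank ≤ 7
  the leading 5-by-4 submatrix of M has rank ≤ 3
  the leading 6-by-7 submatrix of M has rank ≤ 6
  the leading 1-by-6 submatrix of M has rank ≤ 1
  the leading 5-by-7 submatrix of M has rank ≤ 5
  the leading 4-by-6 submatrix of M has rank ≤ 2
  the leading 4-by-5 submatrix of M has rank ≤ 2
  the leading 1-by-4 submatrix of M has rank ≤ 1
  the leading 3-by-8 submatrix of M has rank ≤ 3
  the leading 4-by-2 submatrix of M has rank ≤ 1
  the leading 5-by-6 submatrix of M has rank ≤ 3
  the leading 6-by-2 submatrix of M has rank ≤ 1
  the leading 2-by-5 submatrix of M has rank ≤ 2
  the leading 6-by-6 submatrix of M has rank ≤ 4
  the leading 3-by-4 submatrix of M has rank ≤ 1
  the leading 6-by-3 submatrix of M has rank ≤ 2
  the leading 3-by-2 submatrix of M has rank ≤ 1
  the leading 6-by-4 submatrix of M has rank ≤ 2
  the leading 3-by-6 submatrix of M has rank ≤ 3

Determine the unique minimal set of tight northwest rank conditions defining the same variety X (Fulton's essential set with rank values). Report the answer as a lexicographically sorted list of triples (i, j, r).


Rank table r_w(8×8) implied by the 22 constraints:

  1  1  1  1  1  1  1  1
  1  1  1  1  2  2  2  2
  1  1  1  1  2  2  3  3
  1  1  1  1  2  2  3  4
  1  1  2  2  3  3  4  5
  1  1  2  2  3  4  5  6
  1  2  3  3  4  5  6  7
  1  2  3  4  5  6  7  8

the unique w with this rank table is (1, 5, 7, 8, 3, 6, 2, 4).

D(w) has 14 cells with 4 SE-corners; essential set:

[(4, 4, 1), (4, 6, 2), (6, 2, 1), (6, 4, 2)]


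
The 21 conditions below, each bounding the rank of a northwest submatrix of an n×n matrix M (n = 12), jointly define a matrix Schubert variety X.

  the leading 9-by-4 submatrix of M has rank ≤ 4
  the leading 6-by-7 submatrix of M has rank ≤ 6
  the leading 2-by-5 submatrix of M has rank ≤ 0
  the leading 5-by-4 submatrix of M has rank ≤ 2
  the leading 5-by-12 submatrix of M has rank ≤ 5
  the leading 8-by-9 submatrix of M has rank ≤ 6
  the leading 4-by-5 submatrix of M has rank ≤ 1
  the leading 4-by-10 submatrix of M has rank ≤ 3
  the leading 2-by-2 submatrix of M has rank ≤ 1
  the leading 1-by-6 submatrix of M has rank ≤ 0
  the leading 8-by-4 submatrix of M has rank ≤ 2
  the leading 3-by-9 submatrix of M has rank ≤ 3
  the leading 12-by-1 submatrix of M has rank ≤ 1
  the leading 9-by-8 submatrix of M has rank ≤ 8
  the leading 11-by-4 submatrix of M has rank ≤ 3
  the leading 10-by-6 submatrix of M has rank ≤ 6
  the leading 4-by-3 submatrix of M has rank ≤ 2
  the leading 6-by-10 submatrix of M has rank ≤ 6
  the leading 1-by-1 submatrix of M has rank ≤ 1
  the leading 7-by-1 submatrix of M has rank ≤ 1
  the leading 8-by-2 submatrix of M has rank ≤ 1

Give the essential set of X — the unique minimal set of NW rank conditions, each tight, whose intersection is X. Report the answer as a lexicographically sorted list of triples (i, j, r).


Recovering R(i,j) via the rank-extension bound from the 21 conditions:

  i=1: 0 0 0 0 0 0 1 1 1 1 1 1
  i=2: 0 0 0 0 0 1 2 2 2 2 2 2
  i=3: 1 1 1 1 1 2 3 3 3 3 3 3
  i=4: 1 1 1 1 1 2 3 3 3 3 4 4
  i=5: 1 1 2 2 2 3 4 4 4 4 5 5
  i=6: 1 1 2 2 3 4 5 5 5 5 6 6
  i=7: 1 1 2 2 3 4 5 6 6 6 7 7
  i=8: 1 1 2 2 3 4 5 6 6 7 8 8
  i=9: 1 2 3 3 4 5 6 7 7 8 9 9
  i=10: 1 2 3 3 4 5 6 7 8 9 10 10
  i=11: 1 2 3 3 4 5 6 7 8 9 10 11
  i=12: 1 2 3 4 5 6 7 8 9 10 11 12

hence w(1..12) = (7, 6, 1, 11, 3, 5, 8, 10, 2, 9, 12, 4).

|D(w)|=28, |Ess(w)|=8:

[(1, 6, 0), (2, 5, 0), (4, 5, 1), (4, 10, 3), (8, 2, 1), (8, 4, 2), (8, 9, 6), (11, 4, 3)]


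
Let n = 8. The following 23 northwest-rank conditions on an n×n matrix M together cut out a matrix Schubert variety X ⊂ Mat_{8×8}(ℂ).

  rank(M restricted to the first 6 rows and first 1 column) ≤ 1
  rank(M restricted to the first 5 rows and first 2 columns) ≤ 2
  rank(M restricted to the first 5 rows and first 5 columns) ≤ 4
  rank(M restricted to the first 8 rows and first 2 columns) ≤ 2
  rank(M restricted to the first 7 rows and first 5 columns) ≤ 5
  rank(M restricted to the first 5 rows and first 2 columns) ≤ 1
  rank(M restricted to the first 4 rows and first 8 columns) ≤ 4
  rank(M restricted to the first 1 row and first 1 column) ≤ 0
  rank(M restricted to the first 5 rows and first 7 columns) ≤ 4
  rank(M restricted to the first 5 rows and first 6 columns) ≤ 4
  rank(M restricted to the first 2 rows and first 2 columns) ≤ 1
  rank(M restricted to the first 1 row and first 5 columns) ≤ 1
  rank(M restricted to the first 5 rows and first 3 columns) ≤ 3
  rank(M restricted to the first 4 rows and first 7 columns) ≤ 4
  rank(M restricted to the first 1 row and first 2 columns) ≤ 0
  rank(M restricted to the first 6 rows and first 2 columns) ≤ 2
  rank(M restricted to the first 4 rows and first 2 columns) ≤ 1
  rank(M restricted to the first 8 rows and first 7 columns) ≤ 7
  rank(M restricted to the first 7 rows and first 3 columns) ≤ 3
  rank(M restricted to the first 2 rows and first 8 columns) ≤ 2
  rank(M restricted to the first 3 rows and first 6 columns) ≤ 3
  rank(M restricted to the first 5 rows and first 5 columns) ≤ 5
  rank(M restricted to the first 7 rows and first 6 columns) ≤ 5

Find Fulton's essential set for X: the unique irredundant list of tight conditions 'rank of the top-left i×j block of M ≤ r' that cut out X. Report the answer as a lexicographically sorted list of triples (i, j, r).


The tightest implied rank at each (i,j), from the 23 conditions:

  i=1: 0  0  1  1  1  1  1  1
  i=2: 1  1  2  2  2  2  2  2
  i=3: 1  1  2  3  3  3  3  3
  i=4: 1  1  2  3  4  4  4  4
  i=5: 1  1  2  3  4  4  4  5
  i=6: 1  2  3  4  5  5  5  6
  i=7: 1  2  3  4  5  5  6  7
  i=8: 1  2  3  4  5  6  7  8

hence w(1..8) = (3, 1, 4, 5, 8, 2, 7, 6).

|D(w)|=8, |Ess(w)|=4:

[(1, 2, 0), (5, 2, 1), (5, 7, 4), (7, 6, 5)]


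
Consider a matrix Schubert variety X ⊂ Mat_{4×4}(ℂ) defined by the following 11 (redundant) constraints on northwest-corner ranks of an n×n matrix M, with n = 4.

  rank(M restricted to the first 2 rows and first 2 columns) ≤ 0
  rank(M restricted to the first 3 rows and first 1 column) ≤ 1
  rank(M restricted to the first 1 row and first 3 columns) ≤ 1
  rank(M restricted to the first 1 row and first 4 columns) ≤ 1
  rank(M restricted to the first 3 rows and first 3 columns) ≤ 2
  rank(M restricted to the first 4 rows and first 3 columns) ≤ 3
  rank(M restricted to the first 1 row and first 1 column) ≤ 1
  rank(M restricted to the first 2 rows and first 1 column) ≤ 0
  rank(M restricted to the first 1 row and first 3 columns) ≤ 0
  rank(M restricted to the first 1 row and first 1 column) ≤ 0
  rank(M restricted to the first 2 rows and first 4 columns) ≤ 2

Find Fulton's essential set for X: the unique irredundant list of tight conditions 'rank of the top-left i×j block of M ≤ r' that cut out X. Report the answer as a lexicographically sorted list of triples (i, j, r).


Propagating the 11 rank bounds to every northwest block:

  0 0 0 1
  0 0 1 2
  1 1 2 3
  1 2 3 4

reading off 1-entries of Δ²R: w = (4, 3, 1, 2).

|D(w)|=5, |Ess(w)|=2:

[(1, 3, 0), (2, 2, 0)]


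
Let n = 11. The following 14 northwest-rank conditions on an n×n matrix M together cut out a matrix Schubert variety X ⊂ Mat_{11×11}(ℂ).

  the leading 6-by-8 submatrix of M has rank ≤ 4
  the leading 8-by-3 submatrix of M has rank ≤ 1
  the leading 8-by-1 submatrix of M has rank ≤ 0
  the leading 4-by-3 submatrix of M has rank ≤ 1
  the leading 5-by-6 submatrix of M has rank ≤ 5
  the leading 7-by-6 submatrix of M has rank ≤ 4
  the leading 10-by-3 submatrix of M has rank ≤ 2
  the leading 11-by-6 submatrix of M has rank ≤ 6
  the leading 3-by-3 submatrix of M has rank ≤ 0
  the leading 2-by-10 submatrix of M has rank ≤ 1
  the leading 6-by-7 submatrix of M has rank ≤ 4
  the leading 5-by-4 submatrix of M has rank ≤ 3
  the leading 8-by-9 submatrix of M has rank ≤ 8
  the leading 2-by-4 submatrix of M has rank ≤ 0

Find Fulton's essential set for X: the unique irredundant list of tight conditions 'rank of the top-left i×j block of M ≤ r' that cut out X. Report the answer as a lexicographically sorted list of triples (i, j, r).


Recovering R(i,j) via the rank-extension bound from the 14 conditions:

  i=1: 0, 0, 0, 0, 1, 1, 1, 1, 1, 1, 1
  i=2: 0, 0, 0, 0, 1, 1, 1, 1, 1, 1, 2
  i=3: 0, 0, 0, 1, 2, 2, 2, 2, 2, 2, 3
  i=4: 0, 1, 1, 2, 3, 3, 3, 3, 3, 3, 4
  i=5: 0, 1, 1, 2, 3, 4, 4, 4, 4, 4, 5
  i=6: 0, 1, 1, 2, 3, 4, 4, 4, 5, 5, 6
  i=7: 0, 1, 1, 2, 3, 4, 5, 5, 6, 6, 7
  i=8: 0, 1, 1, 2, 3, 4, 5, 6, 7, 7, 8
  i=9: 1, 2, 2, 3, 4, 5, 6, 7, 8, 8, 9
  i=10: 1, 2, 2, 3, 4, 5, 6, 7, 8, 9, 10
  i=11: 1, 2, 3, 4, 5, 6, 7, 8, 9, 10, 11

giving w = (5, 11, 4, 2, 6, 9, 7, 8, 1, 10, 3) via Δ²R.

Fulton essential set (7 of the 28 Rothe cells):

[(2, 4, 0), (2, 10, 1), (3, 3, 0), (6, 8, 4), (8, 1, 0), (8, 3, 1), (10, 3, 2)]
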